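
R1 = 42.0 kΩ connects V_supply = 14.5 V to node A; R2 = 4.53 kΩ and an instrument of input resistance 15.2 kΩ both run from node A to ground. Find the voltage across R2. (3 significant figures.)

V_out ≈ 1.11 V

First combine the lower leg with the load: R2 ‖ R_L = 3.490 kΩ.
Then V_out = V_supply · R2'/(R1 + R2') = 14.5 × 3.490/45.49 = 1.112 V.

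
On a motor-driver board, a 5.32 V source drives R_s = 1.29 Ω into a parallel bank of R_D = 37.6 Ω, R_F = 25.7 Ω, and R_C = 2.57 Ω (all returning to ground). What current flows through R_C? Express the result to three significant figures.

I ≈ 1.30 A

Combine the parallel branches: R_p = (1/37.6 + 1/25.7 + 1/2.57)⁻¹ = 2.200 Ω.
V_A by voltage divider: V_A = 5.32 × 2.200/(1.29 + 2.200) = 3.353 V.
I(R_C) = V_A / R_C = 3.353/2.57 = 1.305 A.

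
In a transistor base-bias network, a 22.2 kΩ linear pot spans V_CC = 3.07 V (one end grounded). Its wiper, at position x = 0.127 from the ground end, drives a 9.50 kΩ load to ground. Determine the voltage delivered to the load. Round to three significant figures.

V_out ≈ 0.310 V

Split the track: R_lower = x·R_p = 2.819 kΩ, R_upper = (1−x)·R_p = 19.38 kΩ.
Lower segment in parallel with the load: 2.819 ‖ 9.50 = 2.174 kΩ.
V_out = 3.07 × 2.174/(19.38 + 2.174) = 0.3097 V.
(Unloaded: V_out = x·V_CC = 0.390 V.)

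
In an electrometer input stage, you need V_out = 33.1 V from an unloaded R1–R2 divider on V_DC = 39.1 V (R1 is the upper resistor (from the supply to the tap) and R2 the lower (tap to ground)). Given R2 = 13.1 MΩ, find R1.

V_out/V_DC = R2/(R1+R2) = 0.8465.
Rearranging, R1 = R2·(1−k)/k = 13.1 × 0.1813 = 2.375 MΩ.

R1 ≈ 2.37 MΩ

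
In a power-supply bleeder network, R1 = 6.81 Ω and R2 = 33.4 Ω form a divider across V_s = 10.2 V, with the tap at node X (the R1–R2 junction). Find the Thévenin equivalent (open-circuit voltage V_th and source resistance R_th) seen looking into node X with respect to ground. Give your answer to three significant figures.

V_th ≈ 8.47 V, R_th ≈ 5.66 Ω

With X open, the divider is unloaded: V_th = 10.2 × 33.4/40.21 = 8.473 V.
With V_s suppressed (replaced by a short), R_th = R1 ‖ R2 = (6.810 × 33.4)/(6.810 + 33.4) = 5.657 Ω.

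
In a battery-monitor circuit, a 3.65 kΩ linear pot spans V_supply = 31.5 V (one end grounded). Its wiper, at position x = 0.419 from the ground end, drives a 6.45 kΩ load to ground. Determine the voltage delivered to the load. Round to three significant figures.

V_out ≈ 11.6 V

Split the track: R_lower = x·R_p = 1.529 kΩ, R_upper = (1−x)·R_p = 2.121 kΩ.
Lower segment in parallel with the load: 1.529 ‖ 6.45 = 1.236 kΩ.
Loaded-divider output: V_out = 31.5 × 0.3683 = 11.60 V.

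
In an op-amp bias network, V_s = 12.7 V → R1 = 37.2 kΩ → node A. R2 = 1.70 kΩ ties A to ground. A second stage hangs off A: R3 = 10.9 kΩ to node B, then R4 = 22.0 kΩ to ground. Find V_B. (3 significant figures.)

V_B ≈ 0.354 V

Looking into the second stage from A: R3 + R4 = 32.90 kΩ appears in parallel with R2.
R2 ‖ (R3+R4) = 1.616 kΩ.
So V_A = 12.7 × 0.04164 = 0.5289 V.
Stage 2 is unloaded, so V_B = V_A · R4/(R3+R4) = 0.5289 × 22.0/32.90 = 0.3537 V.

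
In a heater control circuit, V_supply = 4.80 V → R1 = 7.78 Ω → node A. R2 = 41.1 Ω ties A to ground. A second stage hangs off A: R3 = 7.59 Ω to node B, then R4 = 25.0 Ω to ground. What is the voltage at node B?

Node A sees R2 in parallel with the series input of stage 2, R3 + R4 = 32.59 Ω.
R2 ‖ (R3+R4) = 18.18 Ω.
So V_A = 4.80 × 0.7003 = 3.361 V.
Then the unloaded second divider: V_B = V_A × R4/(R3+R4) = 3.361 × 0.7671 = 2.578 V.

V_B ≈ 2.58 V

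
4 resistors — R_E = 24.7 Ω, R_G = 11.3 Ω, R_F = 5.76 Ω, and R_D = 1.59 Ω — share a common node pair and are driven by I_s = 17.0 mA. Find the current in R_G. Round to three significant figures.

I ≈ 1.62 mA

ΣG = 1/24.7 + 1/11.3 + 1/5.76 + 1/1.59 = 0.9315.
By the current-divider rule, I = I_s · G_k/ΣG = 17.0 × 0.09500 = 1.615 mA.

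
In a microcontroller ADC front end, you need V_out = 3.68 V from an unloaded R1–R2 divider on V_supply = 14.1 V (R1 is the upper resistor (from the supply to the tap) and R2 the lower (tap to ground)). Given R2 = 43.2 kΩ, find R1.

R1 ≈ 122 kΩ

Required fraction k = V_out/V_supply = 0.2610.
So R1 = R2 · (V_supply/V_out − 1) = 43.2 × (14.1/3.68 − 1) = 43.2 × 2.832 = 122.3 kΩ.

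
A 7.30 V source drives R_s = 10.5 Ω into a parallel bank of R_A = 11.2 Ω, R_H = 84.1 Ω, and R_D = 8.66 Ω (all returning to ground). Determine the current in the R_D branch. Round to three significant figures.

I ≈ 0.257 A

Equivalent of the parallel group: R_p = 4.616 Ω.
Node voltage V_A = V_s · R_p/(R_s + R_p) = 7.30 × 0.3054 = 2.229 V.
I(R_D) = V_A / R_D = 2.229/8.66 = 0.2574 A.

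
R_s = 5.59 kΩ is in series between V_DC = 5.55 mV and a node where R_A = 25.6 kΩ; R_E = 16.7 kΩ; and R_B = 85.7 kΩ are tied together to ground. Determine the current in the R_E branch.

I ≈ 0.205 µA

Equivalent of the parallel group: R_p = 9.041 kΩ.
V_A by voltage divider: V_A = 5.55 × 9.041/(5.59 + 9.041) = 3.429 mV.
I(R_E) = V_A / R_E = 3.429/16.7 = 0.2054 µA.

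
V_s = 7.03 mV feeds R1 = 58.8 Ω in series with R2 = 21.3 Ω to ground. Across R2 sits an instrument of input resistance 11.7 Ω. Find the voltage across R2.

V_out ≈ 0.800 mV

First combine the lower leg with the load: R2 ‖ R_L = 7.552 Ω.
Now apply the divider: V_out = 7.03 × 0.1138 = 0.8001 mV.
(Unloaded it would be 1.87 mV; the load pulls it down.)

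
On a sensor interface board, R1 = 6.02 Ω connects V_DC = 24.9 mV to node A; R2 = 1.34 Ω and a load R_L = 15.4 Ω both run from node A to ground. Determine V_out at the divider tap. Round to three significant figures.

The load sits in parallel with R2, giving an effective lower resistance R2' = R2·R_L/(R2+R_L) = 1.233 Ω.
Now apply the divider: V_out = 24.9 × 0.1700 = 4.232 mV.

V_out ≈ 4.23 mV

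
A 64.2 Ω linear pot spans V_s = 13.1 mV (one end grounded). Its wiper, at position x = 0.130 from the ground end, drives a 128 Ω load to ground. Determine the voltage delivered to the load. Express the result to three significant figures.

V_out ≈ 1.61 mV

The pot divides into 55.85 Ω above the wiper and 8.346 Ω below.
R_L loads the lower segment: effective lower R = 7.835 Ω.
V_out = 13.1 × 7.835/(55.85 + 7.835) = 1.612 mV.
(Unloaded: V_out = x·V_s = 1.70 mV.)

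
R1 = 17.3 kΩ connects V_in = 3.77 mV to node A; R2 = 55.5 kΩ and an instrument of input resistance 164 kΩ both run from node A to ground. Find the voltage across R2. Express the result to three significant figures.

The load sits in parallel with R2, giving an effective lower resistance R2' = R2·R_L/(R2+R_L) = 41.47 kΩ.
Now apply the divider: V_out = 3.77 × 0.7056 = 2.660 mV.

V_out ≈ 2.66 mV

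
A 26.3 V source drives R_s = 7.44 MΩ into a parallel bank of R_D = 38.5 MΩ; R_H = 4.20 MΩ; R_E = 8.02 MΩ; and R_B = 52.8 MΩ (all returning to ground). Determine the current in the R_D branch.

I ≈ 0.169 µA

Parallel bank: R_p = 1/(1/38.5 + 1/4.20 + 1/8.02 + 1/52.8) = 2.453 MΩ.
V_A = 26.3 × 2.453/9.893 = 6.521 V.
I(R_D) = V_A / R_D = 6.521/38.5 = 0.1694 µA.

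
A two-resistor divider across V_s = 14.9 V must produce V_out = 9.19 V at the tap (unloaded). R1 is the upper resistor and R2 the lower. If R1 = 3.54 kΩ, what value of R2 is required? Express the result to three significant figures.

Required fraction k = V_out/V_s = 0.6168.
Rearranging, R2 = R1·k/(1−k) = 3.54 × 1.609 = 5.697 kΩ.

R2 ≈ 5.70 kΩ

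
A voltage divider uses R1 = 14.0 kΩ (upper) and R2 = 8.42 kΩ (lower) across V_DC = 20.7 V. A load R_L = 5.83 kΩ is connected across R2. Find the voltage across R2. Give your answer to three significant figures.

R2 ‖ R_L = (8.42 × 5.83)/(8.42 + 5.83) = 3.445 kΩ.
Then V_out = V_DC · R2'/(R1 + R2') = 20.7 × 3.445/17.44 = 4.088 V.
(Unloaded it would be 7.77 V; the load pulls it down.)

V_out ≈ 4.09 V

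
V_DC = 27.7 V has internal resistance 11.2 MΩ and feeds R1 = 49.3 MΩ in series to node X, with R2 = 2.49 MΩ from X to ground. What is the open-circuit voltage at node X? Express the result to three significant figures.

V_th ≈ 1.09 V

R1' = 11.2 + 49.3 = 60.50 MΩ (source resistance + R1).
With X open, the divider is unloaded: V_th = 27.7 × 2.49/62.99 = 1.095 V.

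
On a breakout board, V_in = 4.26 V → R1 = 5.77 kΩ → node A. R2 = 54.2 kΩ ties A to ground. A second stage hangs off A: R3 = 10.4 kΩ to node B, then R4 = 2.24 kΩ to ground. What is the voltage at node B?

The second stage (R3 + R4 = 12.64 kΩ) loads node A in parallel with R2.
R2 ‖ (R3+R4) = 10.25 kΩ.
V_A = 4.26 × 10.25/(5.77 + 10.25) = 2.726 V.
Stage 2 is unloaded, so V_B = V_A · R4/(R3+R4) = 2.726 × 2.24/12.64 = 0.4830 V.

V_B ≈ 0.483 V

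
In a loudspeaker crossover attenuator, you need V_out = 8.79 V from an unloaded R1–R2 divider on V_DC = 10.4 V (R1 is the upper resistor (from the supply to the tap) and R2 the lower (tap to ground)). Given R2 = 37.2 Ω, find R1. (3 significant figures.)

R1 ≈ 6.81 Ω

V_out/V_DC = R2/(R1+R2) = 0.8452.
Rearranging, R1 = R2·(1−k)/k = 37.2 × 0.1832 = 6.814 Ω.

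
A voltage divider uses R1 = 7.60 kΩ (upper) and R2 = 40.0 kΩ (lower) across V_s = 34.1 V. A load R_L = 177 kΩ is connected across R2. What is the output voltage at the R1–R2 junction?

V_out ≈ 27.7 V

The load sits in parallel with R2, giving an effective lower resistance R2' = R2·R_L/(R2+R_L) = 32.63 kΩ.
Now apply the divider: V_out = 34.1 × 0.8111 = 27.66 V.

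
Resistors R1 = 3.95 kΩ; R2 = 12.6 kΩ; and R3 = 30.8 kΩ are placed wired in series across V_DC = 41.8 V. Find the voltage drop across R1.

V ≈ 3.49 V

Series total: ΣR = 3.95 + 12.6 + 30.8 = 47.35 kΩ.
V = V_DC · R/ΣR = 41.8 × 0.08342 = 3.487 V.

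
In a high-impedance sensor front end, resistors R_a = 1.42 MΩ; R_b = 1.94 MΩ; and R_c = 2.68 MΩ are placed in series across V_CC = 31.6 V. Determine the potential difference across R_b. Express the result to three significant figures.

V ≈ 10.1 V

Total series resistance ΣR = 1.42 + 1.94 + 2.68 = 6.040 MΩ.
By the voltage-divider rule, V = 31.6 × 1.940/6.040 = 10.15 V.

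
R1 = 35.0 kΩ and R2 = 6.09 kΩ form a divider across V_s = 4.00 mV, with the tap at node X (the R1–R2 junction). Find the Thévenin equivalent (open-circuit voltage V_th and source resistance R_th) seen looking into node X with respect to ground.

With X open, the divider is unloaded: V_th = 4.00 × 6.09/41.09 = 0.5928 mV.
With V_s suppressed (replaced by a short), R_th = R1 ‖ R2 = (35.00 × 6.09)/(35.00 + 6.09) = 5.187 kΩ.

V_th ≈ 0.593 mV, R_th ≈ 5.19 kΩ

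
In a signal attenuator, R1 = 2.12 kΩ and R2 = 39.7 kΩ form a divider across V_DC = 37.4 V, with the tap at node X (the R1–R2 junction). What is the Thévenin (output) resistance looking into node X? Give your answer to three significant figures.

Zeroing V_DC shorts the top of R1 to ground, so R_th = R1 ‖ R2 = 2.013 kΩ.

R_th ≈ 2.01 kΩ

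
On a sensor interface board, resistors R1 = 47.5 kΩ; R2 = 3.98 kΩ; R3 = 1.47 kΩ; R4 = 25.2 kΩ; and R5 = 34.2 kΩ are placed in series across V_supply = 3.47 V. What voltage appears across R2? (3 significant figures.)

V ≈ 0.123 V

Total series resistance ΣR = 47.5 + 3.98 + 1.47 + 25.2 + 34.2 = 112.4 kΩ.
Voltage divider: V = V_supply · (3.980 / 112.4) = 3.47 × 0.03543 = 0.1229 V.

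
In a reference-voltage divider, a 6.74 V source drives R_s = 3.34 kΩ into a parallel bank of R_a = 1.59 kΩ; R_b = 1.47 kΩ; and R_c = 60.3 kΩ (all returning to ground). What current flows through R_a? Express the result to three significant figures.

I ≈ 0.781 mA

Combine the parallel branches: R_p = (1/1.59 + 1/1.47 + 1/60.3)⁻¹ = 0.7543 kΩ.
Node voltage V_A = V_s · R_p/(R_s + R_p) = 6.74 × 0.1842 = 1.242 V.
I(R_a) = V_A / R_a = 1.242/1.59 = 0.7809 mA.
(Equivalently: I_total = 1.646 mA, then current-divider fraction G_k/ΣG = 0.4744.)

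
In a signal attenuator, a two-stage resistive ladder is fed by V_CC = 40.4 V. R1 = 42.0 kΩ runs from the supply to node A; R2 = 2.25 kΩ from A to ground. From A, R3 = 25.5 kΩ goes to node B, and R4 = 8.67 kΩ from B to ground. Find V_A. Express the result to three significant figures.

V_A ≈ 1.93 V

The second stage (R3 + R4 = 34.17 kΩ) loads node A in parallel with R2.
Effective lower resistance at A: R2 ‖ 34.17 = 2.111 kΩ.
So V_A = 40.4 × 0.04786 = 1.933 V.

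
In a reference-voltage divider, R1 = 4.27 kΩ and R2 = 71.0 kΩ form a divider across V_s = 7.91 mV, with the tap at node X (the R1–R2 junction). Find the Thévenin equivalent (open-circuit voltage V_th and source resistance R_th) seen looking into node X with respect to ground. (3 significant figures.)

V_th ≈ 7.46 mV, R_th ≈ 4.03 kΩ

Open-circuit (no load on X): V_th = V_s · R2/(R1 + R2) = 7.91 × 71.0/(4.270 + 71.0) = 7.461 mV.
With V_s suppressed (replaced by a short), R_th = R1 ‖ R2 = (4.270 × 71.0)/(4.270 + 71.0) = 4.028 kΩ.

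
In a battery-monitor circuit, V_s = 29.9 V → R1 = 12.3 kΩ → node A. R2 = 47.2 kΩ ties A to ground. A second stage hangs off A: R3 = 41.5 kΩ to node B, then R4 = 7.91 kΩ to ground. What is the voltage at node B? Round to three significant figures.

V_B ≈ 3.17 V

Looking into the second stage from A: R3 + R4 = 49.41 kΩ appears in parallel with R2.
R2 ‖ (R3+R4) = 24.14 kΩ.
V_A = 29.9 × 24.14/(12.3 + 24.14) = 19.81 V.
V_B = V_A × 0.1601 = 3.171 V.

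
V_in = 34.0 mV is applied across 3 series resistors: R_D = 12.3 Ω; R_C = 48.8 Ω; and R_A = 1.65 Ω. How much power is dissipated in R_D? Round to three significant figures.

The common current is I = 34.0/62.75 = 0.5418 mA.
V(R_D) = I·R = 6.665 mV; P = V·I = 6.665 × 0.5418 = 3.611 µW.

P ≈ 3.61 µW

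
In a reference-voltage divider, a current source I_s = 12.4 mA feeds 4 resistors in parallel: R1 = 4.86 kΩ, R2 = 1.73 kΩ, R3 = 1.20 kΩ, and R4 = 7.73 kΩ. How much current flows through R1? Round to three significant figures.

ΣG = 1/4.86 + 1/1.73 + 1/1.20 + 1/7.73 = 1.746.
By the current-divider rule, I = I_s · G_k/ΣG = 12.4 × 0.1178 = 1.461 mA.

I ≈ 1.46 mA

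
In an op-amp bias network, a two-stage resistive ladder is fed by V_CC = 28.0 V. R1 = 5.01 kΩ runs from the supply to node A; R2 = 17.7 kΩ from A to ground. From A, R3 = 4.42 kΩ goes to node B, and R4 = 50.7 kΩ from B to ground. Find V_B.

Node A sees R2 in parallel with the series input of stage 2, R3 + R4 = 55.12 kΩ.
R2 ‖ (R3+R4) = 13.40 kΩ.
V_A = 28.0 × 13.40/(5.01 + 13.40) = 20.38 V.
Then the unloaded second divider: V_B = V_A × R4/(R3+R4) = 20.38 × 0.9198 = 18.75 V.

V_B ≈ 18.7 V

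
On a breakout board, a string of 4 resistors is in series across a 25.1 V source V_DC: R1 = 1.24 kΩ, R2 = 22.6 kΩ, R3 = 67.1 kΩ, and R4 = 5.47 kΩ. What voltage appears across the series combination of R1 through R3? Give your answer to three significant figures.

V ≈ 23.7 V

ΣR = 1.24 + 22.6 + 67.1 + 5.47 = 96.41 kΩ.
R_{R1..R3} = 1.24 + 22.6 + 67.1 = 90.94 kΩ.
By the voltage-divider rule, V = 25.1 × 90.94/96.41 = 23.68 V.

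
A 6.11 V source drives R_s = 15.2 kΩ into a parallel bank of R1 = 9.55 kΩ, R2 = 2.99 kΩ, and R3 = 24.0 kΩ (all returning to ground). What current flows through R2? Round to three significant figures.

Combine the parallel branches: R_p = (1/9.55 + 1/2.99 + 1/24.0)⁻¹ = 2.080 kΩ.
Node voltage V_A = V_supply · R_p/(R_s + R_p) = 6.11 × 0.1204 = 0.7354 V.
Branch current I = V_A/R2 = 0.7354/2.99 = 0.2459 mA.

I ≈ 0.246 mA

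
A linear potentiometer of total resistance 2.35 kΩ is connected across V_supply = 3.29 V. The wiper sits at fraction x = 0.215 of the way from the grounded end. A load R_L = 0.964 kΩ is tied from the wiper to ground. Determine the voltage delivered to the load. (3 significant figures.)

Lower segment x·R_p = 0.5052 kΩ; upper segment (1−x)·R_p = 1.845 kΩ.
R_L loads the lower segment: effective lower R = 0.3315 kΩ.
Then V_out = V_supply · 0.3315/(1.845 + 0.3315) = 0.5012 V.

V_out ≈ 0.501 V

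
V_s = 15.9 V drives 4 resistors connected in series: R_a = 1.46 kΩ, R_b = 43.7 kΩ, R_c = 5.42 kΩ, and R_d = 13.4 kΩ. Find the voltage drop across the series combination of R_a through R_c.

V ≈ 12.6 V

Series total: ΣR = 1.46 + 43.7 + 5.42 + 13.4 = 63.98 kΩ.
R_{R_a..R_c} = 1.46 + 43.7 + 5.42 = 50.58 kΩ.
V = V_s · R/ΣR = 15.9 × 0.7906 = 12.57 V.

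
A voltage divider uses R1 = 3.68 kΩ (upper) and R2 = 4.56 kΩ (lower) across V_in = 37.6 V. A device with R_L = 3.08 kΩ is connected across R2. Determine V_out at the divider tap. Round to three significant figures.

R2 ‖ R_L = (4.56 × 3.08)/(4.56 + 3.08) = 1.838 kΩ.
Voltage divider with the loaded lower leg: V_out = 37.6 × 1.838/(3.68 + 1.838) = 37.6 × 0.3331 = 12.53 V.
(Unloaded it would be 20.8 V; the load pulls it down.)

V_out ≈ 12.5 V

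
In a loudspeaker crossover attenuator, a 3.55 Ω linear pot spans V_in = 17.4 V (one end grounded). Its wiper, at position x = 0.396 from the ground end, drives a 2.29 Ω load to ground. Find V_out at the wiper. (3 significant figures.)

Split the track: R_lower = x·R_p = 1.406 Ω, R_upper = (1−x)·R_p = 2.144 Ω.
(x·R_p) ‖ R_L = 0.8711 Ω.
Loaded-divider output: V_out = 17.4 × 0.2889 = 5.027 V.

V_out ≈ 5.03 V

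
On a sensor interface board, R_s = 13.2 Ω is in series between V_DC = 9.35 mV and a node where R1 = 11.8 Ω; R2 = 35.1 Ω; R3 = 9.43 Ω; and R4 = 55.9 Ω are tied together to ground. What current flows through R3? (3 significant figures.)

Combine the parallel branches: R_p = (1/11.8 + 1/35.1 + 1/9.43 + 1/55.9)⁻¹ = 4.216 Ω.
Node voltage V_A = V_DC · R_p/(R_s + R_p) = 9.35 × 0.2421 = 2.264 mV.
I(R3) = V_A / R3 = 2.264/9.43 = 0.2400 mA.
(Check via current divider: I_total = 0.5369 mA; share G_k/ΣG = 0.4471 → same result.)

I ≈ 0.240 mA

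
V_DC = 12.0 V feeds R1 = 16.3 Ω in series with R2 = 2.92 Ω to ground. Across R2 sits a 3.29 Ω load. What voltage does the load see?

V_out ≈ 1.04 V

First combine the lower leg with the load: R2 ‖ R_L = 1.547 Ω.
Voltage divider with the loaded lower leg: V_out = 12.0 × 1.547/(16.3 + 1.547) = 12.0 × 0.08668 = 1.040 V.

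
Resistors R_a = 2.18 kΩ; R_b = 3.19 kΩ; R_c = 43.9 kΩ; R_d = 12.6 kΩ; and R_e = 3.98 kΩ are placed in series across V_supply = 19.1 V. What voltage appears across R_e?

V ≈ 1.15 V

Total series resistance ΣR = 2.18 + 3.19 + 43.9 + 12.6 + 3.98 = 65.85 kΩ.
By the voltage-divider rule, V = 19.1 × 3.980/65.85 = 1.154 V.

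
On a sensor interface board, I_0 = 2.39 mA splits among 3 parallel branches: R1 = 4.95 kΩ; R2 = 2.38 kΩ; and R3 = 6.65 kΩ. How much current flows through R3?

Conductances: ΣG = 1/4.95 + 1/2.38 + 1/6.65 = 0.7726 (1/kΩ).
Current divider: I(R3) = I_0 · G_k/ΣG = 2.39 × (0.1504/0.7726) = 2.39 × 0.1946 = 0.4652 mA.

I ≈ 0.465 mA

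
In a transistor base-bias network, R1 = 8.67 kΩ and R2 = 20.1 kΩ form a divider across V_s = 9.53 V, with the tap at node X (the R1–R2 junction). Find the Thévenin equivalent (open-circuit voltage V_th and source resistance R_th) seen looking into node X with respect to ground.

Open-circuit (no load on X): V_th = V_s · R2/(R1 + R2) = 9.53 × 20.1/(8.670 + 20.1) = 6.658 V.
With V_s suppressed (replaced by a short), R_th = R1 ‖ R2 = (8.670 × 20.1)/(8.670 + 20.1) = 6.057 kΩ.

V_th ≈ 6.66 V, R_th ≈ 6.06 kΩ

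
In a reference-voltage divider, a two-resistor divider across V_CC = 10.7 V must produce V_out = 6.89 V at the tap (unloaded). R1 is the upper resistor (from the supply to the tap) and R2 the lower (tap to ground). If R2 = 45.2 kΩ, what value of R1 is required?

R1 ≈ 25.0 kΩ

Required fraction k = V_out/V_CC = 0.6439.
Rearranging, R1 = R2·(1−k)/k = 45.2 × 0.5530 = 24.99 kΩ.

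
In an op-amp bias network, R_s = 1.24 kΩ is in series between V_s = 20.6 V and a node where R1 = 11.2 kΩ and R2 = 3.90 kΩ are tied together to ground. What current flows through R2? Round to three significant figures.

Parallel bank: R_p = 1/(1/11.2 + 1/3.90) = 2.893 kΩ.
V_A by voltage divider: V_A = 20.6 × 2.893/(1.24 + 2.893) = 14.42 V.
I(R2) = V_A / R2 = 14.42/3.90 = 3.697 mA.
(Check via current divider: I_total = 4.985 mA; share G_k/ΣG = 0.7417 → same result.)

I ≈ 3.70 mA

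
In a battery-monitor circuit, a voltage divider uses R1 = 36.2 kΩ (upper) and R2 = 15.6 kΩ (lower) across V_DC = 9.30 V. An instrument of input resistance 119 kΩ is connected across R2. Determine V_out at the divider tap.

V_out ≈ 2.57 V

First combine the lower leg with the load: R2 ‖ R_L = 13.79 kΩ.
Then V_out = V_DC · R2'/(R1 + R2') = 9.30 × 13.79/49.99 = 2.566 V.
(Unloaded it would be 2.80 V; the load pulls it down.)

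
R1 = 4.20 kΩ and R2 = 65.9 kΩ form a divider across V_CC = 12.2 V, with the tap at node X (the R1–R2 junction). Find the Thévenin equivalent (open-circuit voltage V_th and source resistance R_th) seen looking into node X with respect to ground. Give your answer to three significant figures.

With X open, the divider is unloaded: V_th = 12.2 × 65.9/70.10 = 11.47 V.
Zeroing V_CC shorts the top of R1 to ground, so R_th = R1 ‖ R2 = 3.948 kΩ.

V_th ≈ 11.5 V, R_th ≈ 3.95 kΩ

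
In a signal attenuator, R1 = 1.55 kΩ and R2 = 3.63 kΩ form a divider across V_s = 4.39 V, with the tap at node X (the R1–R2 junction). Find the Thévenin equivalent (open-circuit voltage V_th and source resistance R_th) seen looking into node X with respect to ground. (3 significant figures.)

V_th ≈ 3.08 V, R_th ≈ 1.09 kΩ

With X open, the divider is unloaded: V_th = 4.39 × 3.63/5.180 = 3.076 V.
Looking into X with the source shorted: R_th = R1·R2/(R1+R2) = 1.550 × 3.63/5.180 = 1.086 kΩ.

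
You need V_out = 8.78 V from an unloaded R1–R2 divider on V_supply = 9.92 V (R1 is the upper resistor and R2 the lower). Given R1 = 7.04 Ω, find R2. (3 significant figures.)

Required fraction k = V_out/V_supply = 0.8851.
So R2 = R1 · V_out/(V_supply − V_out) = 7.04 × 8.78/(9.92 − 8.78) = 7.04 × 7.702 = 54.22 Ω.

R2 ≈ 54.2 Ω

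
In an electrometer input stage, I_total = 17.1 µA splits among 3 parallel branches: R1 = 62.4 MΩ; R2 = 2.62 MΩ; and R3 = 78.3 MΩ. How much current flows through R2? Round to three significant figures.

I ≈ 15.9 µA

ΣG = 1/62.4 + 1/2.62 + 1/78.3 = 0.4105.
R2 takes the fraction G_k/ΣG = 0.3817/0.4105 = 0.9298, so I = 17.1 × 0.9298 = 15.90 µA.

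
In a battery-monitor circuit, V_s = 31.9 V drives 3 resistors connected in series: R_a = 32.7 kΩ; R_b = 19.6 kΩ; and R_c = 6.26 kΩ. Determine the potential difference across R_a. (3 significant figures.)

Total series resistance ΣR = 32.7 + 19.6 + 6.26 = 58.56 kΩ.
Voltage divider: V = V_s · (32.70 / 58.56) = 31.9 × 0.5584 = 17.81 V.

V ≈ 17.8 V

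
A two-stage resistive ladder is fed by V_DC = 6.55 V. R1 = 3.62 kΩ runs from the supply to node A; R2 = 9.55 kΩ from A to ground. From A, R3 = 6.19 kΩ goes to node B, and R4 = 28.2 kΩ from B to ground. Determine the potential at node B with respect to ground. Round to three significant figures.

V_B ≈ 3.62 V

The second stage (R3 + R4 = 34.39 kΩ) loads node A in parallel with R2.
Effective lower resistance at A: R2 ‖ 34.39 = 7.474 kΩ.
So V_A = 6.55 × 0.6737 = 4.413 V.
V_B = V_A × 0.8200 = 3.619 V.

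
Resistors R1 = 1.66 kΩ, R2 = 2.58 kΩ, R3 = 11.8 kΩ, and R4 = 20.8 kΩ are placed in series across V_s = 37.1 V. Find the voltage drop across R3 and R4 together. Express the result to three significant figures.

Series total: ΣR = 1.66 + 2.58 + 11.8 + 20.8 = 36.84 kΩ.
R_{R3..R4} = 11.8 + 20.8 = 32.60 kΩ.
V = V_s · R/ΣR = 37.1 × 0.8849 = 32.83 V.

V ≈ 32.8 V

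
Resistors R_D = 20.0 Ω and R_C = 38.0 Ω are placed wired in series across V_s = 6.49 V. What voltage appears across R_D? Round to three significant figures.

Total series resistance ΣR = 20.0 + 38.0 = 58.00 Ω.
Voltage divider: V = V_s · (20.00 / 58.00) = 6.49 × 0.3448 = 2.238 V.

V ≈ 2.24 V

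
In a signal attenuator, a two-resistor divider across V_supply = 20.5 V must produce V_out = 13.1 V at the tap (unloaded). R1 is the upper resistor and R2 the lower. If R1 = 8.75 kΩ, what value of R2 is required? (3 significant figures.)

Required fraction k = V_out/V_supply = 0.6390.
R2 = R1 · 0.6390/(1 − 0.6390) = 15.49 kΩ.

R2 ≈ 15.5 kΩ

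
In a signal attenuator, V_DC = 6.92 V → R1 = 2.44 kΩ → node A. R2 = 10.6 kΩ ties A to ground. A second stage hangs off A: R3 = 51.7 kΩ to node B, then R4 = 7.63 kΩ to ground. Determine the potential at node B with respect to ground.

V_B ≈ 0.700 V

Node A sees R2 in parallel with the series input of stage 2, R3 + R4 = 59.33 kΩ.
Effective lower resistance at A: R2 ‖ 59.33 = 8.993 kΩ.
V_A = 6.92 × 8.993/(2.44 + 8.993) = 5.443 V.
Stage 2 is unloaded, so V_B = V_A · R4/(R3+R4) = 5.443 × 7.63/59.33 = 0.7000 V.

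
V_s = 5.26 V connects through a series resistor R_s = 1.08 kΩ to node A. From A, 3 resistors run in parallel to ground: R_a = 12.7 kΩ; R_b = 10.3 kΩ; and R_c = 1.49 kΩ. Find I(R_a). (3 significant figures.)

I ≈ 0.216 mA

Equivalent of the parallel group: R_p = 1.181 kΩ.
V_A by voltage divider: V_A = 5.26 × 1.181/(1.08 + 1.181) = 2.747 V.
I(R_a) = V_A / R_a = 2.747/12.7 = 0.2163 mA.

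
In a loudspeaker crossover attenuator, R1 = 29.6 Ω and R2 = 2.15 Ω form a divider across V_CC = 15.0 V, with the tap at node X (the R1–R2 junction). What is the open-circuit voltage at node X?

Open-circuit (no load on X): V_th = V_CC · R2/(R1 + R2) = 15.0 × 2.15/(29.60 + 2.15) = 1.016 V.

V_th ≈ 1.02 V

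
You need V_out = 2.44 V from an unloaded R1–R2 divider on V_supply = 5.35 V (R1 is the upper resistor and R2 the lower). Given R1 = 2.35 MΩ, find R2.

R2 ≈ 1.97 MΩ

The divider ratio is R2/(R1+R2) = 2.44/5.35 = 0.4561.
R2 = R1 · 0.4561/(1 − 0.4561) = 1.970 MΩ.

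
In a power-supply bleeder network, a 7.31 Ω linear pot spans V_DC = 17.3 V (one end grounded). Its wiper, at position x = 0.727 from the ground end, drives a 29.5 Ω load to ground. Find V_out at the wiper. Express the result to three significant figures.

Split the track: R_lower = x·R_p = 5.314 Ω, R_upper = (1−x)·R_p = 1.996 Ω.
(x·R_p) ‖ R_L = 4.503 Ω.
V_out = 17.3 × 4.503/(1.996 + 4.503) = 11.99 V.

V_out ≈ 12.0 V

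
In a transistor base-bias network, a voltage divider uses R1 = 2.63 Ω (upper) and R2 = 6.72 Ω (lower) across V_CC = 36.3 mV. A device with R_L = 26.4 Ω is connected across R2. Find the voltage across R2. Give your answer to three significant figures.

V_out ≈ 24.3 mV

R2 ‖ R_L = (6.72 × 26.4)/(6.72 + 26.4) = 5.357 Ω.
Voltage divider with the loaded lower leg: V_out = 36.3 × 5.357/(2.63 + 5.357) = 36.3 × 0.6707 = 24.35 mV.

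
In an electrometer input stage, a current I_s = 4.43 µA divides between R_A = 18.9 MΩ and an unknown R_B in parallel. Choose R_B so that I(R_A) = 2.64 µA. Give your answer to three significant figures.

R_B ≈ 27.9 MΩ

The fraction through R_A equals R_B/(R_A+R_B).
With f = 0.5959, R_B = R_A · f/(1−f) = 18.9 × 1.475 = 27.87 MΩ.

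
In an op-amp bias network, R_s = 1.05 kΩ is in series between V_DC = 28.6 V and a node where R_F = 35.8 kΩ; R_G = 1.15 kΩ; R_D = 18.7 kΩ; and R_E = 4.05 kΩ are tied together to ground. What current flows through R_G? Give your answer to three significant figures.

I ≈ 11.0 mA

Parallel bank: R_p = 1/(1/35.8 + 1/1.15 + 1/18.7 + 1/4.05) = 0.8348 kΩ.
V_A = 28.6 × 0.8348/1.885 = 12.67 V.
I(R_G) = V_A / R_G = 12.67/1.15 = 11.02 mA.
(Equivalently: I_total = 15.17 mA, then current-divider fraction G_k/ΣG = 0.7259.)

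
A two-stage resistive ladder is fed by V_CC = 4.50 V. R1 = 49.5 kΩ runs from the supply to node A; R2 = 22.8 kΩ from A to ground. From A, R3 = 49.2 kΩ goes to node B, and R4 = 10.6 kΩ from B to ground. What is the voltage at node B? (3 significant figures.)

V_B ≈ 0.199 V

Looking into the second stage from A: R3 + R4 = 59.80 kΩ appears in parallel with R2.
R2 ‖ (R3+R4) = 16.51 kΩ.
First divider: V_A = V_CC · 16.51/(49.5 + 16.51) = 1.125 V.
V_B = V_A × 0.1773 = 0.1995 V.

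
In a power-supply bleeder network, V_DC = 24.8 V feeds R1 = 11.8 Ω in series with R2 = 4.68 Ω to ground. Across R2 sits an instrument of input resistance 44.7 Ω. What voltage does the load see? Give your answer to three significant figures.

First combine the lower leg with the load: R2 ‖ R_L = 4.236 Ω.
Then V_out = V_DC · R2'/(R1 + R2') = 24.8 × 4.236/16.04 = 6.552 V.

V_out ≈ 6.55 V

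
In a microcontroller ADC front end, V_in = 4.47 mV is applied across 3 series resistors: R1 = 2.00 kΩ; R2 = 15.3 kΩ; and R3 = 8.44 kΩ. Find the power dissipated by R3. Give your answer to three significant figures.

P ≈ 0.255 nW

The common current is I = 4.47/25.74 = 0.1737 µA.
V(R3) = I·R = 1.466 mV; P = V·I = 1.466 × 0.1737 = 0.2545 nW.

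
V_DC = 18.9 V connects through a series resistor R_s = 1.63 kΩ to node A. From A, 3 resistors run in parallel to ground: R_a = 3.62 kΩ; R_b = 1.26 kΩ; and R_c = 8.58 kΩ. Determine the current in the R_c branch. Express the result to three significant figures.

Equivalent of the parallel group: R_p = 0.8429 kΩ.
V_A by voltage divider: V_A = 18.9 × 0.8429/(1.63 + 0.8429) = 6.442 V.
I(R_c) = V_A / R_c = 6.442/8.58 = 0.7508 mA.
(Check via current divider: I_total = 7.643 mA; share G_k/ΣG = 0.09823 → same result.)

I ≈ 0.751 mA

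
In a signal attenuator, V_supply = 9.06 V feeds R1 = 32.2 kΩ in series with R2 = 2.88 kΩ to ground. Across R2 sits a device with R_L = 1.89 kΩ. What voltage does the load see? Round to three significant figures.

V_out ≈ 0.310 V

First combine the lower leg with the load: R2 ‖ R_L = 1.141 kΩ.
Now apply the divider: V_out = 9.06 × 0.03423 = 0.3101 V.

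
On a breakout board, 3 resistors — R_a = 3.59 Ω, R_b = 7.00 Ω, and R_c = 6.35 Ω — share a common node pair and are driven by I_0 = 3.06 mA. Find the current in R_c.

I ≈ 0.832 mA

Total conductance ΣG = 1/3.59 + 1/7.00 + 1/6.35 = 0.5789 (units of 1/Ω).
R_c takes the fraction G_k/ΣG = 0.1575/0.5789 = 0.2720, so I = 3.06 × 0.2720 = 0.8324 mA.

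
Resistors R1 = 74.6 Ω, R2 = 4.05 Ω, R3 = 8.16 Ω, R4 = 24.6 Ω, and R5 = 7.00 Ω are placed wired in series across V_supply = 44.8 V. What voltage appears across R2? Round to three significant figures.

V ≈ 1.53 V

Total series resistance ΣR = 74.6 + 4.05 + 8.16 + 24.6 + 7.00 = 118.4 Ω.
By the voltage-divider rule, V = 44.8 × 4.050/118.4 = 1.532 V.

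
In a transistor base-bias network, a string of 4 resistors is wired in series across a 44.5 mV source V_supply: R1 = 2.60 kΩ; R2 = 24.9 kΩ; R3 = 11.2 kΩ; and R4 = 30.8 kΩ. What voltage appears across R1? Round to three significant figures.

Series total: ΣR = 2.60 + 24.9 + 11.2 + 30.8 = 69.50 kΩ.
V = V_supply · R/ΣR = 44.5 × 0.03741 = 1.665 mV.

V ≈ 1.66 mV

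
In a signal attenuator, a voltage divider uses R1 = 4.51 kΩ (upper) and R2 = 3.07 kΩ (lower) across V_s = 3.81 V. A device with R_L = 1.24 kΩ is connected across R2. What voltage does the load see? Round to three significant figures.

V_out ≈ 0.624 V

First combine the lower leg with the load: R2 ‖ R_L = 0.8832 kΩ.
Voltage divider with the loaded lower leg: V_out = 3.81 × 0.8832/(4.51 + 0.8832) = 3.81 × 0.1638 = 0.6240 V.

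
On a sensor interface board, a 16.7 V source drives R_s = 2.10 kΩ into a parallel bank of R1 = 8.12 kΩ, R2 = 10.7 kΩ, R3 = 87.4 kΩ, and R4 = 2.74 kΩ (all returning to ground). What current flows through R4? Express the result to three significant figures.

Equivalent of the parallel group: R_p = 1.686 kΩ.
Node voltage V_A = V_in · R_p/(R_s + R_p) = 16.7 × 0.4454 = 7.438 V.
I(R4) = V_A / R4 = 7.438/2.74 = 2.714 mA.

I ≈ 2.71 mA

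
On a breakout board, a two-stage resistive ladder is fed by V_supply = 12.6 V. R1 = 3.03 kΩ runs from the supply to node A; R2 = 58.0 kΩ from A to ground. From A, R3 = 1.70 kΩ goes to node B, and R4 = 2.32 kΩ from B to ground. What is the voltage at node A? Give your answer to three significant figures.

Looking into the second stage from A: R3 + R4 = 4.020 kΩ appears in parallel with R2.
R2 ‖ (R3+R4) = 3.759 kΩ.
So V_A = 12.6 × 0.5537 = 6.977 V.

V_A ≈ 6.98 V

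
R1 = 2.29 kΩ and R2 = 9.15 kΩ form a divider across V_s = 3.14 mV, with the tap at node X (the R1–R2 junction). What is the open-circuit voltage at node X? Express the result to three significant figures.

V_th is the unloaded tap voltage: V_s · R2/(R1+R2) = 3.14 × 0.7998 = 2.511 mV.

V_th ≈ 2.51 mV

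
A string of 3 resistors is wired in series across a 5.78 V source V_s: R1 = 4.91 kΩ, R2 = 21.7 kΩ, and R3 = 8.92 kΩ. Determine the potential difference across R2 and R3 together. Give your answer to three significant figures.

V ≈ 4.98 V

Series total: ΣR = 4.91 + 21.7 + 8.92 = 35.53 kΩ.
R_{R2..R3} = 21.7 + 8.92 = 30.62 kΩ.
V = V_s · R/ΣR = 5.78 × 0.8618 = 4.981 V.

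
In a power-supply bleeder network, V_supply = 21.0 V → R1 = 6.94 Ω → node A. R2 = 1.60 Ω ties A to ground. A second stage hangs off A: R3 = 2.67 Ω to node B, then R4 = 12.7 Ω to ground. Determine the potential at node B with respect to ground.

Node A sees R2 in parallel with the series input of stage 2, R3 + R4 = 15.37 Ω.
R2 ‖ (R3+R4) = 1.449 Ω.
First divider: V_A = V_supply · 1.449/(6.94 + 1.449) = 3.628 V.
Then the unloaded second divider: V_B = V_A × R4/(R3+R4) = 3.628 × 0.8263 = 2.997 V.

V_B ≈ 3.00 V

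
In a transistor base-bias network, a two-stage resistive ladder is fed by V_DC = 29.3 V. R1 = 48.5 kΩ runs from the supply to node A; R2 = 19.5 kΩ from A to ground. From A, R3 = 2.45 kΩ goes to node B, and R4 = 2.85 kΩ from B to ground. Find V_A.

V_A ≈ 2.32 V

The second stage (R3 + R4 = 5.300 kΩ) loads node A in parallel with R2.
R2 ‖ (R3+R4) = 4.167 kΩ.
So V_A = 29.3 × 0.07913 = 2.318 V.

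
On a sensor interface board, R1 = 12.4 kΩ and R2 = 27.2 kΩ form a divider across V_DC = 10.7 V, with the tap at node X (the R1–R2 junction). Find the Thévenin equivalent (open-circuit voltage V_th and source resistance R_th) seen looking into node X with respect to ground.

Open-circuit (no load on X): V_th = V_DC · R2/(R1 + R2) = 10.7 × 27.2/(12.40 + 27.2) = 7.349 V.
With V_DC suppressed (replaced by a short), R_th = R1 ‖ R2 = (12.40 × 27.2)/(12.40 + 27.2) = 8.517 kΩ.

V_th ≈ 7.35 V, R_th ≈ 8.52 kΩ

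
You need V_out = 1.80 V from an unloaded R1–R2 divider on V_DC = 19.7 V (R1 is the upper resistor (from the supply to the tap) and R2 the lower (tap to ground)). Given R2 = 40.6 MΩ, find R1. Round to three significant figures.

The divider ratio is R2/(R1+R2) = 1.80/19.7 = 0.09137.
Rearranging, R1 = R2·(1−k)/k = 40.6 × 9.944 = 403.7 MΩ.

R1 ≈ 404 MΩ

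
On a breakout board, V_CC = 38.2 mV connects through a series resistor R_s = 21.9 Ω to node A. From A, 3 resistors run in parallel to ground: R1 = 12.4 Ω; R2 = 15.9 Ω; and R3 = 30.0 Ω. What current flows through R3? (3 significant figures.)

Parallel bank: R_p = 1/(1/12.4 + 1/15.9 + 1/30.0) = 5.654 Ω.
V_A = 38.2 × 5.654/27.55 = 7.838 mV.
Branch current I = V_A/R3 = 7.838/30.0 = 0.2613 mA.

I ≈ 0.261 mA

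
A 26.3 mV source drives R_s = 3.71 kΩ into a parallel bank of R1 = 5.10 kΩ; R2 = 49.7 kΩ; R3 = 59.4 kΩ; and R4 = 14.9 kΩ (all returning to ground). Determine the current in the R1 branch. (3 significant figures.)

Combine the parallel branches: R_p = (1/5.10 + 1/49.7 + 1/59.4 + 1/14.9)⁻¹ = 3.332 kΩ.
V_A by voltage divider: V_A = 26.3 × 3.332/(3.71 + 3.332) = 12.44 mV.
Branch current I = V_A/R1 = 12.44/5.10 = 2.440 µA.

I ≈ 2.44 µA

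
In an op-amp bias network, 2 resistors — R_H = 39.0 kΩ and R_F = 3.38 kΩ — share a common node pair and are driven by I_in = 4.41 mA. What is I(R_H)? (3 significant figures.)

For two parallel branches, I_k = I_in · (other R)/(sum of R).
I(R_H) = 4.41 × 3.38/(39.0 + 3.38) = 4.41 × 0.07975 = 0.3517 mA.

I ≈ 0.352 mA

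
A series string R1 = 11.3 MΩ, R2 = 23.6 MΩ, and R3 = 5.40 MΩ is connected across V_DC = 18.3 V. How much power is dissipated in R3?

The common current is I = 18.3/40.30 = 0.4541 µA.
V(R3) = I·R = 2.452 V; P = V·I = 2.452 × 0.4541 = 1.113 µW.

P ≈ 1.11 µW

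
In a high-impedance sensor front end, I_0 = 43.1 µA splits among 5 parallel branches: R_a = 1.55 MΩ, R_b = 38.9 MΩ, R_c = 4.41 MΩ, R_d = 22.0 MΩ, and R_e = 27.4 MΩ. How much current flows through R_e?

Total conductance ΣG = 1/1.55 + 1/38.9 + 1/4.41 + 1/22.0 + 1/27.4 = 0.9796 (units of 1/MΩ).
R_e takes the fraction G_k/ΣG = 0.03650/0.9796 = 0.03726, so I = 43.1 × 0.03726 = 1.606 µA.

I ≈ 1.61 µA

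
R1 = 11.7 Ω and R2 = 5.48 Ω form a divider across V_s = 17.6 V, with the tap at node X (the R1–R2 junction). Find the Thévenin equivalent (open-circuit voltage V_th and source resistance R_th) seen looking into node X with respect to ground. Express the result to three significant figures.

V_th ≈ 5.61 V, R_th ≈ 3.73 Ω

V_th is the unloaded tap voltage: V_s · R2/(R1+R2) = 17.6 × 0.3190 = 5.614 V.
Zeroing V_s shorts the top of R1 to ground, so R_th = R1 ‖ R2 = 3.732 Ω.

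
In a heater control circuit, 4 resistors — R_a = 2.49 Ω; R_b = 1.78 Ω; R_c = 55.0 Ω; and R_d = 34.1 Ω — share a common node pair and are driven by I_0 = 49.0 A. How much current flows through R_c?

ΣG = 1/2.49 + 1/1.78 + 1/55.0 + 1/34.1 = 1.011.
By the current-divider rule, I = I_0 · G_k/ΣG = 49.0 × 0.01799 = 0.8813 A.

I ≈ 0.881 A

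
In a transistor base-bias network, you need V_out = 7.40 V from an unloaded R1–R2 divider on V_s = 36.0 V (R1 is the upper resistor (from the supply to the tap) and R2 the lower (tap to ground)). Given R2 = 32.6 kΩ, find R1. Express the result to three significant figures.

R1 ≈ 126 kΩ

V_out/V_s = R2/(R1+R2) = 0.2056.
R1 = R2·(1/k − 1) = 32.6 × 3.865 = 126.0 kΩ.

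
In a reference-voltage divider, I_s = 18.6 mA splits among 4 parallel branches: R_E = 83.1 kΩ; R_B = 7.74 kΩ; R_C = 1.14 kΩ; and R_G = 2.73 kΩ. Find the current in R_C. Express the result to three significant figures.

Conductances: ΣG = 1/83.1 + 1/7.74 + 1/1.14 + 1/2.73 = 1.385 (1/kΩ).
Current divider: I(R_C) = I_s · G_k/ΣG = 18.6 × (0.8772/1.385) = 18.6 × 0.6335 = 11.78 mA.

I ≈ 11.8 mA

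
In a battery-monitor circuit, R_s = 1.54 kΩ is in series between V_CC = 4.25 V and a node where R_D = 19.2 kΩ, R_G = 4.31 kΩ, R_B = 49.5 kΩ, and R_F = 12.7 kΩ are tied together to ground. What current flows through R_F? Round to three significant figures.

I ≈ 0.210 mA

Combine the parallel branches: R_p = (1/19.2 + 1/4.31 + 1/49.5 + 1/12.7)⁻¹ = 2.611 kΩ.
V_A = 4.25 × 2.611/4.151 = 2.673 V.
I(R_F) = V_A / R_F = 2.673/12.7 = 0.2105 mA.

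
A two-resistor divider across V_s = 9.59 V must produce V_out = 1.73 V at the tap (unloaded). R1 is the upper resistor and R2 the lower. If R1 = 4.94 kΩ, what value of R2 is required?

R2 ≈ 1.09 kΩ

V_out/V_s = R2/(R1+R2) = 0.1804.
Rearranging, R2 = R1·k/(1−k) = 4.94 × 0.2201 = 1.087 kΩ.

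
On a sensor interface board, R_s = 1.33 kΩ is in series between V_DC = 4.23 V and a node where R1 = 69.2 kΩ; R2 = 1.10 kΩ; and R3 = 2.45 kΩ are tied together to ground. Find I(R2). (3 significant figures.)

Equivalent of the parallel group: R_p = 0.7509 kΩ.
V_A = 4.23 × 0.7509/2.081 = 1.526 V.
Branch current I = V_A/R2 = 1.526/1.10 = 1.388 mA.

I ≈ 1.39 mA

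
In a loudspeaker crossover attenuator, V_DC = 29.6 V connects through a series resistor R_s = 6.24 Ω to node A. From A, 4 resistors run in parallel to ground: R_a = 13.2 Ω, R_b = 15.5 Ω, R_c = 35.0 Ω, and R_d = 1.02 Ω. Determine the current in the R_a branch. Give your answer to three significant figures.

Parallel bank: R_p = 1/(1/13.2 + 1/15.5 + 1/35.0 + 1/1.02) = 0.8701 Ω.
Node voltage V_A = V_DC · R_p/(R_s + R_p) = 29.6 × 0.1224 = 3.622 V.
Branch current I = V_A/R_a = 3.622/13.2 = 0.2744 A.
(Equivalently: I_total = 4.163 A, then current-divider fraction G_k/ΣG = 0.06592.)

I ≈ 0.274 A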